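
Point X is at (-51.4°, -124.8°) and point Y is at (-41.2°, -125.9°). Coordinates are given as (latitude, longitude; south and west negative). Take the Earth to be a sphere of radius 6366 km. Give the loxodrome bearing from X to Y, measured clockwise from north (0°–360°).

355.8°

Meridional parts: M(φ₁)=-1.0493, M(φ₂)=-0.7905 → ΔM = +0.2588;  Δλ = -0.0192 rad
tan C = Δλ / ΔM = -0.0742 → C = 355.76°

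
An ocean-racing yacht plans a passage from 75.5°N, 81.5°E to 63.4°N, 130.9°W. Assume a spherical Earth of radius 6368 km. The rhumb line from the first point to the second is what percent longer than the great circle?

30.8%

Great circle: σ = 0.6904 rad → d_gc = Rσ = 4396.2 km
Rhumb: Δφ = -0.2112, Δλ = +2.5761, Δψ = -0.6196, q = Δφ/Δψ = 0.3408 → d_rh = R√(Δφ²+q²Δλ²) = 5750.9 km
Excess = (5750.9 − 4396.2) / 4396.2 = 1354.7 / 4396.2 = 30.82% ≈ 30.8%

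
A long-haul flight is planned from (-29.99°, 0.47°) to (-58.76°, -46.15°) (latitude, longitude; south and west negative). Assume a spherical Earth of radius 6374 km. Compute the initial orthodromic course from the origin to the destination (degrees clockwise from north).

213.8°

N = sin Δλ·cos φ₂ = -0.3769;  D = cos φ₁ sin φ₂ − sin φ₁ cos φ₂ cos Δλ = -0.5625
initial course = atan2(N, D) = 213.83°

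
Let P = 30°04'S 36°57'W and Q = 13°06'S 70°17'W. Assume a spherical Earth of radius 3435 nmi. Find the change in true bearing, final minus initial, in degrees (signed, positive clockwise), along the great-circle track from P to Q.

+12.7°

At departure: θ₁ = atan2(sin Δλ cos φ₂, cos φ₁ sin φ₂ − sin φ₁ cos φ₂ cos Δλ) = 291.57°
At arrival: θ₂ = atan2(sin Δλ cos φ₁, −cos φ₂ sin φ₁ + sin φ₂ cos φ₁ cos Δλ) = 304.27°
Δθ = θ₂ − θ₁ = +12.7°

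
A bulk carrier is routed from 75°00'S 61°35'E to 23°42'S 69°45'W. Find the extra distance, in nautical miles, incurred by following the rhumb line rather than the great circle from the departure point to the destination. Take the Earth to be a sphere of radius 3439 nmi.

778 nmi

Great circle: cos σ = sin φ₁ sin φ₂ + cos φ₁ cos φ₂ cos Δλ,  σ = 1.3369 rad → d_gc = 4597.7 nmi
Rhumb line: Δψ = +1.6016, q = Δφ/Δψ = 0.5590, d_rh = R√(Δφ²+q²Δλ²) = 5375.9 nmi
Excess = 5375.9 − 4597.7 = 778.2 ≈ 778 nmi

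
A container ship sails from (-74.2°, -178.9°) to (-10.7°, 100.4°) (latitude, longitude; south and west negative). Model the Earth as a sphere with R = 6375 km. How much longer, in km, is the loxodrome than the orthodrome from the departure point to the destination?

Great circle: cos σ = sin φ₁ sin φ₂ + cos φ₁ cos φ₂ cos Δλ,  σ = 1.3470 rad → d_gc = 8587.4 km
Rhumb line: Δψ = +1.7872, q = Δφ/Δψ = 0.6201, d_rh = R√(Δφ²+q²Δλ²) = 8995.8 km
Excess = 8995.8 − 8587.4 = 408.4 ≈ 408 km

408 km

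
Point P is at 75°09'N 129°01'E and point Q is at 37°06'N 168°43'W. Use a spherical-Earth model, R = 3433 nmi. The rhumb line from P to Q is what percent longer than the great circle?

Great circle: σ = 0.8255 rad → d_gc = Rσ = 2834.0 nmi
Rhumb: Δφ = -0.6641, Δλ = +1.0868, Δψ = -1.3396, q = Δφ/Δψ = 0.4958 → d_rh = R√(Δφ²+q²Δλ²) = 2935.7 nmi
Excess = (2935.7 − 2834.0) / 2834.0 = 101.7 / 2834.0 = 3.59% ≈ 3.6%

3.6%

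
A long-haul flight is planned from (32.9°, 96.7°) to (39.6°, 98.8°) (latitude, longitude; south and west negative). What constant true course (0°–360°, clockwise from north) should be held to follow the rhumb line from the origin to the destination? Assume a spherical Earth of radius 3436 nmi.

14.2°

Δψ = ln[tan(π/4+φ₂/2)/tan(π/4+φ₁/2)] = +0.1452
Δλ = +0.0367 rad (taken the short way round)
course = atan2(Δλ, Δψ) = 14.17°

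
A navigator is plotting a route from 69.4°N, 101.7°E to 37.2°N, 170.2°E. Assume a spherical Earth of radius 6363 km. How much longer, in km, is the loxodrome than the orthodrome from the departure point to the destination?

223 km

Great circle: cos σ = sin φ₁ sin φ₂ + cos φ₁ cos φ₂ cos Δλ,  σ = 0.8384 rad → d_gc = 5334.7 km
Rhumb line: Δψ = -1.0049, q = Δφ/Δψ = 0.5593, d_rh = R√(Δφ²+q²Δλ²) = 5557.8 km
Excess = 5557.8 − 5334.7 = 223.1 ≈ 223 km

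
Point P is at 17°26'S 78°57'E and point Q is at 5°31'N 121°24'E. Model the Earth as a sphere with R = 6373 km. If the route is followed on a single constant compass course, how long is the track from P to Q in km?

5317 km

Rhumb course C = atan2(Δλ, Δψ) with Δψ = ln[tan(π/4+φ₂/2)/tan(π/4+φ₁/2)] = +0.4055, Δλ = +0.7409 → C = 61.31°
d = R·|Δφ| / |cos C| = 6373·0.40055 / 0.48012 = 5317 km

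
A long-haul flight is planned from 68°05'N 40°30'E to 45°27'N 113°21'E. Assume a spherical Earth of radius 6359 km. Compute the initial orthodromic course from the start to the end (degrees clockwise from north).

N = sin Δλ·cos φ₂ = +0.6703;  D = cos φ₁ sin φ₂ − sin φ₁ cos φ₂ cos Δλ = +0.0741
initial course = atan2(N, D) = 83.69°

83.7°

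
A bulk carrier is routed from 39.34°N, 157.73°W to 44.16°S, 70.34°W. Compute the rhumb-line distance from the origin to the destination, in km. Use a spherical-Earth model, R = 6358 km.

12768 km

Rhumb course C = atan2(Δλ, Δψ) with Δψ = ln[tan(π/4+φ₂/2)/tan(π/4+φ₁/2)] = -1.6087, Δλ = +1.5252 → C = 136.53°
d = R·|Δφ| / |cos C| = 6358·1.45735 / 0.72569 = 12768 km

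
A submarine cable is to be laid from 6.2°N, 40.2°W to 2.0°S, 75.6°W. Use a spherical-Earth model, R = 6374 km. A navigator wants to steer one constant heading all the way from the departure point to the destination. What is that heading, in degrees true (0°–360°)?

256.9°

Meridional parts: M(φ₁)=+0.1084, M(φ₂)=-0.0349 → ΔM = -0.1433;  Δλ = -0.6178 rad
tan C = Δλ / ΔM = +4.3105 → C = 256.94°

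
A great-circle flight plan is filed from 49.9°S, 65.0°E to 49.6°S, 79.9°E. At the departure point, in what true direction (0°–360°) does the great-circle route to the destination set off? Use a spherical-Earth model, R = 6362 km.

93.9°

N = sin Δλ·cos φ₂ = +0.1667;  D = cos φ₁ sin φ₂ − sin φ₁ cos φ₂ cos Δλ = -0.0114
initial course = atan2(N, D) = 93.92°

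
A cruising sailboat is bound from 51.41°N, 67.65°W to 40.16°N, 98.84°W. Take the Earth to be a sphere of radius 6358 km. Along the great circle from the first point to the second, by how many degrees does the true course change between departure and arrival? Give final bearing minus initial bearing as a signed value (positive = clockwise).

Initial bearing θ₁ = atan2(sin Δλ cos φ₂, cos φ₁ sin φ₂ − sin φ₁ cos φ₂ cos Δλ) = 254.64°
Final bearing θ₂ = (initial bearing from the destination back to the start) + 180° = 231.91°
Δθ = θ₂ − θ₁ = -22.7°

-22.7°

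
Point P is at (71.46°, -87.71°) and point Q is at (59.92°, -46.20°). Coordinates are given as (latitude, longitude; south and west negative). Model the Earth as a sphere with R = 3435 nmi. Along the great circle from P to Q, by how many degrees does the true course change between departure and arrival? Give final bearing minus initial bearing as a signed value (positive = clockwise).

Initial bearing θ₁ = atan2(sin Δλ cos φ₂, cos φ₁ sin φ₂ − sin φ₁ cos φ₂ cos Δλ) = 103.66°
Final bearing θ₂ = (initial bearing from the destination back to the start) + 180° = 141.94°
Δθ = θ₂ − θ₁ = +38.3°

+38.3°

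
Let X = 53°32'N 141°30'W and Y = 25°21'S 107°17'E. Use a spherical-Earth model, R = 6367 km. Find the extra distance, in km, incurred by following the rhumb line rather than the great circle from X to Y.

326 km

Great circle: cos σ = sin φ₁ sin φ₂ + cos φ₁ cos φ₂ cos Δλ,  σ = 2.1397 rad → d_gc = 13623.4 km
Rhumb line: Δψ = -1.5680, q = Δφ/Δψ = 0.8780, d_rh = R√(Δφ²+q²Δλ²) = 13949.8 km
Excess = 13949.8 − 13623.4 = 326.4 ≈ 326 km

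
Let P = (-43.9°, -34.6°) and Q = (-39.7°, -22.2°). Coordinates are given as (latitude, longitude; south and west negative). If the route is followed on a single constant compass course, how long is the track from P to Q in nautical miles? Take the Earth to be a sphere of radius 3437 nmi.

Rhumb course C = atan2(Δλ, Δψ) with Δψ = ln[tan(π/4+φ₂/2)/tan(π/4+φ₁/2)] = +0.0984, Δλ = +0.2164 → C = 65.55°
d = R·|Δφ| / |cos C| = 3437·0.07330 / 0.41386 = 609 nmi

609 nmi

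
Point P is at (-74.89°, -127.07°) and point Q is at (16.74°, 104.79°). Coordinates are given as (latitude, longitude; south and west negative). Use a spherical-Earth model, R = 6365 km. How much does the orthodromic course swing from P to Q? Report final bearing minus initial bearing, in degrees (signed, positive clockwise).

At departure: θ₁ = atan2(sin Δλ cos φ₂, cos φ₁ sin φ₂ − sin φ₁ cos φ₂ cos Δλ) = 236.64°
At arrival: θ₂ = atan2(sin Δλ cos φ₁, −cos φ₂ sin φ₁ + sin φ₂ cos φ₁ cos Δλ) = 346.86°
Δθ = θ₂ − θ₁ = +110.2°

+110.2°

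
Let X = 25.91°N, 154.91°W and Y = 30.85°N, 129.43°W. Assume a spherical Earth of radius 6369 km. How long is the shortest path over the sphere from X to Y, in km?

cos σ = sin φ₁ sin φ₂ + cos φ₁ cos φ₂ cos Δλ
      = sin(25.91°)sin(30.85°) + cos(25.91°)cos(30.85°)cos(25.48°) = 0.9212
σ = 22.901° → d = Rσ = 6369·0.39970 = 2546 km

2546 km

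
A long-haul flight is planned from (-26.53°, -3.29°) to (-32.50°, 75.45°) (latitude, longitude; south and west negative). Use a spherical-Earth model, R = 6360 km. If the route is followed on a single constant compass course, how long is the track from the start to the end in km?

Δψ = ln[tan(π/4+φ₂/2)/tan(π/4+φ₁/2)] = -0.1198;  Δφ = -0.1042 rad,  Δλ = +1.3743 rad
q = Δφ/Δψ = 0.8696
d = R·√(Δφ² + q²Δλ²) = 6360·1.19957 = 7629 km

7629 km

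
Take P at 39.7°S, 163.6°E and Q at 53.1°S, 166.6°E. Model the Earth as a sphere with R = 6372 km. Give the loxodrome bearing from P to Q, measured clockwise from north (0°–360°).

Δψ = ln[tan(π/4+φ₂/2)/tan(π/4+φ₁/2)] = -0.3416
Δλ = +0.0524 rad (taken the short way round)
course = atan2(Δλ, Δψ) = 171.29°

171.3°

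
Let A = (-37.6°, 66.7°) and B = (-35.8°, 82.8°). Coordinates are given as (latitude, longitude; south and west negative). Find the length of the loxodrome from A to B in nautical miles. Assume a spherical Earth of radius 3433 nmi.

Δψ = ln[tan(π/4+φ₂/2)/tan(π/4+φ₁/2)] = +0.0392;  Δφ = +0.0314 rad,  Δλ = +0.2810 rad
q = Δφ/Δψ = 0.8017
d = R·√(Δφ² + q²Δλ²) = 3433·0.22746 = 781 nmi

781 nmi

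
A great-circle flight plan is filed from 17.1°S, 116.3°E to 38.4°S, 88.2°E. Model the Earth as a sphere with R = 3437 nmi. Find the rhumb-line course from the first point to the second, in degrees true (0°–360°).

229.2°

Δψ = ln[tan(π/4+φ₂/2)/tan(π/4+φ₁/2)] = -0.4239
Δλ = -0.4904 rad (taken the short way round)
course = atan2(Δλ, Δψ) = 229.16°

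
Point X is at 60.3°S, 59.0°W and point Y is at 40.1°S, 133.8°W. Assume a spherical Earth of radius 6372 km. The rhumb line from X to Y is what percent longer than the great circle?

Great circle: σ = 0.8515 rad → d_gc = Rσ = 5425.6 km
Rhumb: Δφ = +0.3526, Δλ = -1.3055, Δψ = +0.5623, q = Δφ/Δψ = 0.6270 → d_rh = R√(Δφ²+q²Δλ²) = 5679.1 km
Excess = (5679.1 − 5425.6) / 5425.6 = 253.5 / 5425.6 = 4.67% ≈ 4.7%

4.7%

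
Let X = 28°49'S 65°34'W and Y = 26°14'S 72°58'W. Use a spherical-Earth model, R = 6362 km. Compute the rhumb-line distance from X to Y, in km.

Δψ = ln[tan(π/4+φ₂/2)/tan(π/4+φ₁/2)] = +0.0508;  Δφ = +0.0451 rad,  Δλ = -0.1292 rad
q = Δφ/Δψ = 0.8867
d = R·√(Δφ² + q²Δλ²) = 6362·0.12308 = 783 km

783 km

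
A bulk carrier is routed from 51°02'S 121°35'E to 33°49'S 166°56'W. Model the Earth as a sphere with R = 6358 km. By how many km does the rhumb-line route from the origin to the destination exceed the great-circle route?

196 km

Great circle: cos σ = sin φ₁ sin φ₂ + cos φ₁ cos φ₂ cos Δλ,  σ = 0.9290 rad → d_gc = 5906.5 km
Rhumb line: Δψ = +0.4112, q = Δφ/Δψ = 0.7307, d_rh = R√(Δφ²+q²Δλ²) = 6102.7 km
Excess = 6102.7 − 5906.5 = 196.2 ≈ 196 km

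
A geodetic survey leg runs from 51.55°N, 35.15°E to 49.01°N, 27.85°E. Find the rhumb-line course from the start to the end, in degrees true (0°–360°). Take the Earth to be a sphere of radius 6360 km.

241.4°

Δψ = ln[tan(π/4+φ₂/2)/tan(π/4+φ₁/2)] = -0.0694
Δλ = -0.1274 rad (taken the short way round)
course = atan2(Δλ, Δψ) = 241.42°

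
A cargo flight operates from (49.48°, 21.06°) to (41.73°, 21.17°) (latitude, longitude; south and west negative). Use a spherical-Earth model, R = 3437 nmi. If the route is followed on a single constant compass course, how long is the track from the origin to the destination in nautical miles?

465 nmi

Rhumb course C = atan2(Δλ, Δψ) with Δψ = ln[tan(π/4+φ₂/2)/tan(π/4+φ₁/2)] = -0.1938, Δλ = +0.0019 → C = 179.43°
d = R·|Δφ| / |cos C| = 3437·0.13526 / 0.99995 = 465 nmi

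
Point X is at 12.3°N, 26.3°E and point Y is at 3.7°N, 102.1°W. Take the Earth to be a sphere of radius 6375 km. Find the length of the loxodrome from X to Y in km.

14166 km

Δψ = ln[tan(π/4+φ₂/2)/tan(π/4+φ₁/2)] = -0.1517;  Δφ = -0.1501 rad,  Δλ = -2.2410 rad
q = Δφ/Δψ = 0.9893
d = R·√(Δφ² + q²Δλ²) = 6375·2.22210 = 14166 km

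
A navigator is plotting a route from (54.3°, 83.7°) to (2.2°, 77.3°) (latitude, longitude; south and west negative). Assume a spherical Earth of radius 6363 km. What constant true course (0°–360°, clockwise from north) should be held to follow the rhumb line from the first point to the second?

Meridional parts: M(φ₁)=+1.1331, M(φ₂)=+0.0384 → ΔM = -1.0947;  Δλ = -0.1117 rad
tan C = Δλ / ΔM = +0.1020 → C = 185.83°

185.8°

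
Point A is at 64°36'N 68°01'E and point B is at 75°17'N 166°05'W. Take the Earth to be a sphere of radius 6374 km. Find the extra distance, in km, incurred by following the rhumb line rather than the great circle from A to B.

842 km

Great circle: cos σ = sin φ₁ sin φ₂ + cos φ₁ cos φ₂ cos Δλ,  σ = 0.6270 rad → d_gc = 3996.3 km
Rhumb line: Δψ = +0.5568, q = Δφ/Δψ = 0.3349, d_rh = R√(Δφ²+q²Δλ²) = 4838.4 km
Excess = 4838.4 − 3996.3 = 842.1 ≈ 842 km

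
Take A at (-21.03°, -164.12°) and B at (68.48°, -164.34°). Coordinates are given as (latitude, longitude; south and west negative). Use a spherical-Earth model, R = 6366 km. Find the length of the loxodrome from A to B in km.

Δψ = ln[tan(π/4+φ₂/2)/tan(π/4+φ₁/2)] = +2.0361;  Δφ = +1.5622 rad,  Δλ = -0.0038 rad
q = Δφ/Δψ = 0.7673
d = R·√(Δφ² + q²Δλ²) = 6366·1.56225 = 9945 km

9945 km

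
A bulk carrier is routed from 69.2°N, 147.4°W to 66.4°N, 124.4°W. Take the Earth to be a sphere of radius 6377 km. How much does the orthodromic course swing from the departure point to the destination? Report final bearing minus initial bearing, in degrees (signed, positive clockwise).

Initial bearing θ₁ = atan2(sin Δλ cos φ₂, cos φ₁ sin φ₂ − sin φ₁ cos φ₂ cos Δλ) = 96.96°
Final bearing θ₂ = (initial bearing from the destination back to the start) + 180° = 118.30°
Δθ = θ₂ − θ₁ = +21.3°

+21.3°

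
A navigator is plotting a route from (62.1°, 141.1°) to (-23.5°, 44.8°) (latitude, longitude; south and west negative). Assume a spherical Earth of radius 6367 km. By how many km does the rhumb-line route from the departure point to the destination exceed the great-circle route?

347 km

Great circle: cos σ = sin φ₁ sin φ₂ + cos φ₁ cos φ₂ cos Δλ,  σ = 1.9818 rad → d_gc = 12617.8 km
Rhumb line: Δψ = -1.8149, q = Δφ/Δψ = 0.8232, d_rh = R√(Δφ²+q²Δλ²) = 12964.9 km
Excess = 12964.9 − 12617.8 = 347.1 ≈ 347 km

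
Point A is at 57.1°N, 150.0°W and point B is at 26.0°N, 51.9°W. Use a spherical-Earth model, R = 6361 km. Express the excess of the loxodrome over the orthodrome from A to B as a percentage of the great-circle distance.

6.8%

Great circle: σ = 1.2669 rad → d_gc = Rσ = 8058.5 km
Rhumb: Δφ = -0.5428, Δλ = +1.7122, Δψ = -0.7497, q = Δφ/Δψ = 0.7240 → d_rh = R√(Δφ²+q²Δλ²) = 8608.4 km
Excess = (8608.4 − 8058.5) / 8058.5 = 549.9 / 8058.5 = 6.82% ≈ 6.8%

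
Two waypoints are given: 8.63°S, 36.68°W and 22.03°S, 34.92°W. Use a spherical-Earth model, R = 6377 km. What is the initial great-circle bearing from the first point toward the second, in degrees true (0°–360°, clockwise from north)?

173.0°

N = sin Δλ·cos φ₂ = +0.0285;  D = cos φ₁ sin φ₂ − sin φ₁ cos φ₂ cos Δλ = -0.2318
initial course = atan2(N, D) = 173.00°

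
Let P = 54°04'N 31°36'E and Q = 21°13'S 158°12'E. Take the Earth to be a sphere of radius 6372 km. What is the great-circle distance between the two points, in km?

14264 km

Haversine: a = sin²(Δφ/2)+cos φ₁ cos φ₂ sin²(Δλ/2) = 0.80960;  σ = 2·atan2(√a,√(1−a))
σ = 128.258° → d = Rσ = 6372·2.23852 = 14264 km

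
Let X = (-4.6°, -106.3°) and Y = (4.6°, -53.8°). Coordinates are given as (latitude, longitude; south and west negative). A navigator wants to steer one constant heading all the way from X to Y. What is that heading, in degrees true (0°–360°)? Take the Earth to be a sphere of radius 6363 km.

Meridional parts: M(φ₁)=-0.0804, M(φ₂)=+0.0804 → ΔM = +0.1607;  Δλ = +0.9163 rad
tan C = Δλ / ΔM = +5.7004 → C = 80.05°

80.1°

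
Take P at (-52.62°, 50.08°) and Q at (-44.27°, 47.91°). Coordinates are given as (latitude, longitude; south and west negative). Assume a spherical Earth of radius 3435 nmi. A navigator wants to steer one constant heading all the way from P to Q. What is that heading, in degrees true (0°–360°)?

Meridional parts: M(φ₁)=-1.0839, M(φ₂)=-0.8635 → ΔM = +0.2204;  Δλ = -0.0379 rad
tan C = Δλ / ΔM = -0.1718 → C = 350.25°

350.2°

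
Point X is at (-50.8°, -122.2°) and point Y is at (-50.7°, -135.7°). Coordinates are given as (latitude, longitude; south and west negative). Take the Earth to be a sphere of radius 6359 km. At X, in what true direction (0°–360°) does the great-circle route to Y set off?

θ = atan2( sin Δλ·cos φ₂ ,  cos φ₁ sin φ₂ − sin φ₁ cos φ₂ cos Δλ )
  = atan2(-0.1479, -0.0118) = 265.43°

265.4°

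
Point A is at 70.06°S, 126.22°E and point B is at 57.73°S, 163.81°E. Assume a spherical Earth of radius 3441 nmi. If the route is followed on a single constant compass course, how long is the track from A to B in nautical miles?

Rhumb course C = atan2(Δλ, Δψ) with Δψ = ln[tan(π/4+φ₂/2)/tan(π/4+φ₁/2)] = +0.4982, Δλ = +0.6561 → C = 52.79°
d = R·|Δφ| / |cos C| = 3441·0.21520 / 0.60475 = 1224 nmi

1224 nmi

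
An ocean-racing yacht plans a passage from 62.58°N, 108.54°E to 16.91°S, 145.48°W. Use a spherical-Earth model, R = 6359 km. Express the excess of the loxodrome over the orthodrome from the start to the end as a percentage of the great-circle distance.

4.3%

Great circle: σ = 1.9600 rad → d_gc = Rσ = 12463.9 km
Rhumb: Δφ = -1.3874, Δλ = +1.8497, Δψ = -1.7103, q = Δφ/Δψ = 0.8112 → d_rh = R√(Δφ²+q²Δλ²) = 12995.0 km
Excess = (12995.0 − 12463.9) / 12463.9 = 531.1 / 12463.9 = 4.26% ≈ 4.3%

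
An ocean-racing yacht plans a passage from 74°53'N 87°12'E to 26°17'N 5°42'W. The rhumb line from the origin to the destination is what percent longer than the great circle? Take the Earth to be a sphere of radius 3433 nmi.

Great circle: σ = 1.1421 rad → d_gc = Rσ = 3920.9 nmi
Rhumb: Δφ = -0.8482, Δλ = -1.6214, Δψ = -1.5440, q = Δφ/Δψ = 0.5494 → d_rh = R√(Δφ²+q²Δλ²) = 4222.6 nmi
Excess = (4222.6 − 3920.9) / 3920.9 = 301.7 / 3920.9 = 7.69% ≈ 7.7%

7.7%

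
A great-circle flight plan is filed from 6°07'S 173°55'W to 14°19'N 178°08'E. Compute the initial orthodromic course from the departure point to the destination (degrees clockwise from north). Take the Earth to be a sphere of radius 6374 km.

N = sin Δλ·cos φ₂ = -0.1340;  D = cos φ₁ sin φ₂ − sin φ₁ cos φ₂ cos Δλ = +0.3481
initial course = atan2(N, D) = 338.95°

338.9°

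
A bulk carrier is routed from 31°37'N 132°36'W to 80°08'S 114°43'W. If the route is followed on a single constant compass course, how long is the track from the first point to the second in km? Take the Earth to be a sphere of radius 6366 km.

Δψ = ln[tan(π/4+φ₂/2)/tan(π/4+φ₁/2)] = -3.0319;  Δφ = -1.9504 rad,  Δλ = +0.3121 rad
q = Δφ/Δψ = 0.6433
d = R·√(Δφ² + q²Δλ²) = 6366·1.96071 = 12482 km

12482 km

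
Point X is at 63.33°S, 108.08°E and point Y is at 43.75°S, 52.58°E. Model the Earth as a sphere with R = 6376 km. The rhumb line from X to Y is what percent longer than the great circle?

2.7%

Great circle: σ = 0.6408 rad → d_gc = Rσ = 4086.1 km
Rhumb: Δφ = +0.3417, Δλ = -0.9687, Δψ = +0.5887, q = Δφ/Δψ = 0.5805 → d_rh = R√(Δφ²+q²Δλ²) = 4195.4 km
Excess = (4195.4 − 4086.1) / 4086.1 = 109.3 / 4086.1 = 2.67% ≈ 2.7%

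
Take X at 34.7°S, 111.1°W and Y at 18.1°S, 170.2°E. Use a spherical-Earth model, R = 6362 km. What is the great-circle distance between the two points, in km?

cos σ = sin φ₁ sin φ₂ + cos φ₁ cos φ₂ cos Δλ
      = sin(-34.70°)sin(-18.10°) + cos(-34.70°)cos(-18.10°)cos(-78.70°) = 0.3300
σ = 70.732° → d = Rσ = 6362·1.23451 = 7854 km

7854 km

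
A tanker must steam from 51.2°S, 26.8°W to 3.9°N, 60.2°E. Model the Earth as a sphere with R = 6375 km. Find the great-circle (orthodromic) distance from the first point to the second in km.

cos σ = sin φ₁ sin φ₂ + cos φ₁ cos φ₂ cos Δλ
      = sin(-51.20°)sin(3.90°) + cos(-51.20°)cos(3.90°)cos(87.00°) = -0.0203
σ = 91.163° → d = Rσ = 6375·1.59109 = 10143 km

10143 km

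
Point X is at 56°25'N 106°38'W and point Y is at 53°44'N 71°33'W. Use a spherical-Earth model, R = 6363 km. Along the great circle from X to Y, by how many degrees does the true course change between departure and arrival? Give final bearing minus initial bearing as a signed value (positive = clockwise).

Initial bearing θ₁ = atan2(sin Δλ cos φ₂, cos φ₁ sin φ₂ − sin φ₁ cos φ₂ cos Δλ) = 82.84°
Final bearing θ₂ = (initial bearing from the destination back to the start) + 180° = 111.91°
Δθ = θ₂ − θ₁ = +29.1°

+29.1°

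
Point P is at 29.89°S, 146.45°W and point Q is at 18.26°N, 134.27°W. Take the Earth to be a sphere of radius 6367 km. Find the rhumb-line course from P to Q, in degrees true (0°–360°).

Δψ = ln[tan(π/4+φ₂/2)/tan(π/4+φ₁/2)] = +0.8713
Δλ = +0.2126 rad (taken the short way round)
course = atan2(Δλ, Δψ) = 13.71°

13.7°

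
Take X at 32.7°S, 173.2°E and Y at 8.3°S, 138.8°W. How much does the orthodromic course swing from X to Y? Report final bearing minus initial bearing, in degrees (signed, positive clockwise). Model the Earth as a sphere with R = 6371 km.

-18.1°

At departure: θ₁ = atan2(sin Δλ cos φ₂, cos φ₁ sin φ₂ − sin φ₁ cos φ₂ cos Δλ) = 72.19°
At arrival: θ₂ = atan2(sin Δλ cos φ₁, −cos φ₂ sin φ₁ + sin φ₂ cos φ₁ cos Δλ) = 54.06°
Δθ = θ₂ − θ₁ = -18.1°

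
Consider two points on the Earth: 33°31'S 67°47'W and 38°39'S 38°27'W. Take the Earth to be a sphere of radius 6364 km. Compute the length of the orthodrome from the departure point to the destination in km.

Haversine: a = sin²(Δφ/2)+cos φ₁ cos φ₂ sin²(Δλ/2) = 0.04375;  σ = 2·atan2(√a,√(1−a))
σ = 24.146° → d = Rσ = 6364·0.42143 = 2682 km

2682 km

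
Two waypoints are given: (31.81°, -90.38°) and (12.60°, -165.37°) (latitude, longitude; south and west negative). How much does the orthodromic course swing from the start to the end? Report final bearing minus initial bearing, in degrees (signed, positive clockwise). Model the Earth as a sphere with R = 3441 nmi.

-32.8°

Initial bearing θ₁ = atan2(sin Δλ cos φ₂, cos φ₁ sin φ₂ − sin φ₁ cos φ₂ cos Δλ) = 273.17°
Final bearing θ₂ = (initial bearing from the destination back to the start) + 180° = 240.39°
Δθ = θ₂ − θ₁ = -32.8°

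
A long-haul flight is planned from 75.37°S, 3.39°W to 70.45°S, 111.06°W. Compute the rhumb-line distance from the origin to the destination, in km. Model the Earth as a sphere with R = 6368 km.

3535 km

Δψ = ln[tan(π/4+φ₂/2)/tan(π/4+φ₁/2)] = +0.2942;  Δφ = +0.0859 rad,  Δλ = -1.8792 rad
q = Δφ/Δψ = 0.2919
d = R·√(Δφ² + q²Δλ²) = 6368·0.55515 = 3535 km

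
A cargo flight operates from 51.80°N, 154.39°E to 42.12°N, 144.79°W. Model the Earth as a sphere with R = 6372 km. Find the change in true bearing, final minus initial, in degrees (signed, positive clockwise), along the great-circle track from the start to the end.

Initial bearing θ₁ = atan2(sin Δλ cos φ₂, cos φ₁ sin φ₂ − sin φ₁ cos φ₂ cos Δλ) = 78.60°
Final bearing θ₂ = (initial bearing from the destination back to the start) + 180° = 125.19°
Δθ = θ₂ − θ₁ = +46.6°

+46.6°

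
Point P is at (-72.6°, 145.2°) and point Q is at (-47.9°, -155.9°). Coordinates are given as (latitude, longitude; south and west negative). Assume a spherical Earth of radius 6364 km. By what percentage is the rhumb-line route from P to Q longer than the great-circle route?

3.5%

Great circle: σ = 0.6239 rad → d_gc = Rσ = 3970.8 km
Rhumb: Δφ = +0.4311, Δλ = +1.0280, Δψ = +0.9223, q = Δφ/Δψ = 0.4674 → d_rh = R√(Δφ²+q²Δλ²) = 4108.2 km
Excess = (4108.2 − 3970.8) / 3970.8 = 137.4 / 3970.8 = 3.46% ≈ 3.5%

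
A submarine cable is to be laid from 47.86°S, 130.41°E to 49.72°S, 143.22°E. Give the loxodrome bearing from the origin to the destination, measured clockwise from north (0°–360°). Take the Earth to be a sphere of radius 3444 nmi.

Δψ = ln[tan(π/4+φ₂/2)/tan(π/4+φ₁/2)] = -0.0493
Δλ = +0.2236 rad (taken the short way round)
course = atan2(Δλ, Δψ) = 102.43°

102.4°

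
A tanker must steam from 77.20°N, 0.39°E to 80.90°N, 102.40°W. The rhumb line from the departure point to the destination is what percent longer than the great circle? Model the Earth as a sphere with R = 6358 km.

Great circle: σ = 0.3007 rad → d_gc = Rσ = 1912.1 km
Rhumb: Δφ = +0.0646, Δλ = -1.7940, Δψ = +0.3432, q = Δφ/Δψ = 0.1881 → d_rh = R√(Δφ²+q²Δλ²) = 2184.9 km
Excess = (2184.9 − 1912.1) / 1912.1 = 272.8 / 1912.1 = 14.27% ≈ 14.3%

14.3%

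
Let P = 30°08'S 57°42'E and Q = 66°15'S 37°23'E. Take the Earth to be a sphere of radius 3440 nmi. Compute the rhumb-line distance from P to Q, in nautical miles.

2299 nmi

Rhumb course C = atan2(Δλ, Δψ) with Δψ = ln[tan(π/4+φ₂/2)/tan(π/4+φ₁/2)] = -1.0073, Δλ = -0.3546 → C = 199.39°
d = R·|Δφ| / |cos C| = 3440·0.63035 / 0.94327 = 2299 nmi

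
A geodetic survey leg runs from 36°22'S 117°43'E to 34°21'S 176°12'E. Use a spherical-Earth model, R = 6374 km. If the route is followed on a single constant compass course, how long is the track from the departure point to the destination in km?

Δψ = ln[tan(π/4+φ₂/2)/tan(π/4+φ₁/2)] = +0.0432;  Δφ = +0.0352 rad,  Δλ = +1.0207 rad
q = Δφ/Δψ = 0.8155
d = R·√(Δφ² + q²Δλ²) = 6374·0.83311 = 5310 km

5310 km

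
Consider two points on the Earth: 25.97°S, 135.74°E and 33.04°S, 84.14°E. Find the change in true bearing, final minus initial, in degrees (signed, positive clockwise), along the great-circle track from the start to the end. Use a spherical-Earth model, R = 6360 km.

+26.8°

At departure: θ₁ = atan2(sin Δλ cos φ₂, cos φ₁ sin φ₂ − sin φ₁ cos φ₂ cos Δλ) = 248.25°
At arrival: θ₂ = atan2(sin Δλ cos φ₁, −cos φ₂ sin φ₁ + sin φ₂ cos φ₁ cos Δλ) = 275.08°
Δθ = θ₂ − θ₁ = +26.8°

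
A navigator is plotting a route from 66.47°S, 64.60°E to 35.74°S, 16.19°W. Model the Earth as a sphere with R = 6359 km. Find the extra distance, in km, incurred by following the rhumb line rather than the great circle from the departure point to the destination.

342 km

Great circle: cos σ = sin φ₁ sin φ₂ + cos φ₁ cos φ₂ cos Δλ,  σ = 0.9429 rad → d_gc = 5996.2 km
Rhumb line: Δψ = +0.9002, q = Δφ/Δψ = 0.5958, d_rh = R√(Δφ²+q²Δλ²) = 6338.0 km
Excess = 6338.0 − 5996.2 = 341.8 ≈ 342 km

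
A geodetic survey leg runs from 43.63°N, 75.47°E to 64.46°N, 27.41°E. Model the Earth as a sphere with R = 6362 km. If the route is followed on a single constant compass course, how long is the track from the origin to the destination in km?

3827 km

Δψ = ln[tan(π/4+φ₂/2)/tan(π/4+φ₁/2)] = +0.6364;  Δφ = +0.3636 rad,  Δλ = -0.8388 rad
q = Δφ/Δψ = 0.5712
d = R·√(Δφ² + q²Δλ²) = 6362·0.60147 = 3827 km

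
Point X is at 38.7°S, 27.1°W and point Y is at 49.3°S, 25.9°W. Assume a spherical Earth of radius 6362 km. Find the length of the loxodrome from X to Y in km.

1181 km

Δψ = ln[tan(π/4+φ₂/2)/tan(π/4+φ₁/2)] = -0.2582;  Δφ = -0.1850 rad,  Δλ = +0.0209 rad
q = Δφ/Δψ = 0.7164
d = R·√(Δφ² + q²Δλ²) = 6362·0.18561 = 1181 km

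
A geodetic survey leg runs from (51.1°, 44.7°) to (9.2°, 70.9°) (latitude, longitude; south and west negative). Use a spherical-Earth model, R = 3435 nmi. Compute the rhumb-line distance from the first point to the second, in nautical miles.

2831 nmi

Rhumb course C = atan2(Δλ, Δψ) with Δψ = ln[tan(π/4+φ₂/2)/tan(π/4+φ₁/2)] = -0.8796, Δλ = +0.4573 → C = 152.53°
d = R·|Δφ| / |cos C| = 3435·0.73129 / 0.88727 = 2831 nmi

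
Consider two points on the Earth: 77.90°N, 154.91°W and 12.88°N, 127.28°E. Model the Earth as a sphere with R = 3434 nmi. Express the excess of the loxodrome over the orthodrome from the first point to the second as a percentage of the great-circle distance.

4.7%

Great circle: σ = 1.3066 rad → d_gc = Rσ = 4487.0 nmi
Rhumb: Δφ = -1.1348, Δλ = -1.3580, Δψ = -2.0177, q = Δφ/Δψ = 0.5624 → d_rh = R√(Δφ²+q²Δλ²) = 4697.4 nmi
Excess = (4697.4 − 4487.0) / 4487.0 = 210.4 / 4487.0 = 4.69% ≈ 4.7%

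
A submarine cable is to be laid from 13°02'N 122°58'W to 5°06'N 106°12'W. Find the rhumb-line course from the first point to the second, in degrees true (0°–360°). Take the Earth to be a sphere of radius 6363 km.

115.6°

Meridional parts: M(φ₁)=+0.2295, M(φ₂)=+0.0891 → ΔM = -0.1403;  Δλ = +0.2926 rad
tan C = Δλ / ΔM = -2.0853 → C = 115.62°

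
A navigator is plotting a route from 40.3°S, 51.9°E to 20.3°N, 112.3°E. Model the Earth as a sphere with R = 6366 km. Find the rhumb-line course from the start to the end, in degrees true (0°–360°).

43.0°

Meridional parts: M(φ₁)=-0.7698, M(φ₂)=+0.3620 → ΔM = +1.1317;  Δλ = +1.0542 rad
tan C = Δλ / ΔM = +0.9315 → C = 42.97°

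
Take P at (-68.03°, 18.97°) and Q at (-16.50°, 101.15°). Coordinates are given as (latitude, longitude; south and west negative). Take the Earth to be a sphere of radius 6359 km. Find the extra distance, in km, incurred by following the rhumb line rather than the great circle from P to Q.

Great circle: cos σ = sin φ₁ sin φ₂ + cos φ₁ cos φ₂ cos Δλ,  σ = 1.2533 rad → d_gc = 7969.7 km
Rhumb line: Δψ = +1.3473, q = Δφ/Δψ = 0.6675, d_rh = R√(Δφ²+q²Δλ²) = 8353.3 km
Excess = 8353.3 − 7969.7 = 383.6 ≈ 384 km

384 km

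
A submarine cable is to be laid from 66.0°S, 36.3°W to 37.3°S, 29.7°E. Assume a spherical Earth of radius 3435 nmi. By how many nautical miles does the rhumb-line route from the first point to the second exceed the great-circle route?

Great circle: cos σ = sin φ₁ sin φ₂ + cos φ₁ cos φ₂ cos Δλ,  σ = 0.8159 rad → d_gc = 2802.7 nmi
Rhumb line: Δψ = +0.8460, q = Δφ/Δψ = 0.5921, d_rh = R√(Δφ²+q²Δλ²) = 2906.8 nmi
Excess = 2906.8 − 2802.7 = 104.1 ≈ 104 nmi

104 nmi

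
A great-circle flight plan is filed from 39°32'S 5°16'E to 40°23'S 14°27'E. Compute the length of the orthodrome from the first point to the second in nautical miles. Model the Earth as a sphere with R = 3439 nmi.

cos σ = sin φ₁ sin φ₂ + cos φ₁ cos φ₂ cos Δλ
      = sin(-39.53°)sin(-40.38°) + cos(-39.53°)cos(-40.38°)cos(9.18°) = 0.9924
σ = 7.087° → d = Rσ = 3439·0.12369 = 425 nmi

425 nmi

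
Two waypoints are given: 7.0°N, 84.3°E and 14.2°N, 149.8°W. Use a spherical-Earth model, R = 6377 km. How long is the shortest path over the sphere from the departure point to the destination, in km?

cos σ = sin φ₁ sin φ₂ + cos φ₁ cos φ₂ cos Δλ
      = sin(7.00°)sin(14.20°) + cos(7.00°)cos(14.20°)cos(125.90°) = -0.5343
σ = 122.298° → d = Rσ = 6377·2.13450 = 13612 km

13612 km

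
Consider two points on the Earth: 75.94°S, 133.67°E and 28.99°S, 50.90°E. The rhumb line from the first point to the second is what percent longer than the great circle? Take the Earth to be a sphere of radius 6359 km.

Great circle: σ = 1.0508 rad → d_gc = Rσ = 6682.0 km
Rhumb: Δφ = +0.8194, Δλ = -1.4446, Δψ = +1.5640, q = Δφ/Δψ = 0.5239 → d_rh = R√(Δφ²+q²Δλ²) = 7093.6 km
Excess = (7093.6 − 6682.0) / 6682.0 = 411.6 / 6682.0 = 6.16% ≈ 6.2%

6.2%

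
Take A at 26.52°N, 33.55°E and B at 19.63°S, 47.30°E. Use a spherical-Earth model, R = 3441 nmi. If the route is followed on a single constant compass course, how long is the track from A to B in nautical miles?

2885 nmi

Rhumb course C = atan2(Δλ, Δψ) with Δψ = ln[tan(π/4+φ₂/2)/tan(π/4+φ₁/2)] = -0.8298, Δλ = +0.2400 → C = 163.87°
d = R·|Δφ| / |cos C| = 3441·0.80547 / 0.96064 = 2885 nmi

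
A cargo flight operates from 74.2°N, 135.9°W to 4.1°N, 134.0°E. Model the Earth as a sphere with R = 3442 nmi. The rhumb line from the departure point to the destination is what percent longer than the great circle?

Great circle: σ = 1.5024 rad → d_gc = Rσ = 5171.3 nmi
Rhumb: Δφ = -1.2235, Δλ = -1.5725, Δψ = -1.9034, q = Δφ/Δψ = 0.6428 → d_rh = R√(Δφ²+q²Δλ²) = 5462.5 nmi
Excess = (5462.5 − 5171.3) / 5171.3 = 291.2 / 5171.3 = 5.63% ≈ 5.6%

5.6%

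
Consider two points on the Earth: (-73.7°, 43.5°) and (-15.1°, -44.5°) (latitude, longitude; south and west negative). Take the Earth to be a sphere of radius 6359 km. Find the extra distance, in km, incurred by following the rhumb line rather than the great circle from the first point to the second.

Great circle: cos σ = sin φ₁ sin φ₂ + cos φ₁ cos φ₂ cos Δλ,  σ = 1.3083 rad → d_gc = 8319.5 km
Rhumb line: Δψ = +1.6768, q = Δφ/Δψ = 0.6100, d_rh = R√(Δφ²+q²Δλ²) = 8819.7 km
Excess = 8819.7 − 8319.5 = 500.2 ≈ 500 km

500 km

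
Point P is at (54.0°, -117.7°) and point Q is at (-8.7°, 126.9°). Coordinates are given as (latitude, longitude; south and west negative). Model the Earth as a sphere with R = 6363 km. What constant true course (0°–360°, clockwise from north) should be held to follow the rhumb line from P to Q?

237.6°

Meridional parts: M(φ₁)=+1.1242, M(φ₂)=-0.1524 → ΔM = -1.2766;  Δλ = -2.0141 rad
tan C = Δλ / ΔM = +1.5777 → C = 237.63°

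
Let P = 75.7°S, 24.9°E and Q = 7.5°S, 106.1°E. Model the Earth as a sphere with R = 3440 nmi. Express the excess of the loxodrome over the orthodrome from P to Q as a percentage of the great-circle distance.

Great circle: σ = 1.4061 rad → d_gc = Rσ = 4837.0 nmi
Rhumb: Δφ = +1.1903, Δλ = +1.4172, Δψ = +1.9446, q = Δφ/Δψ = 0.6121 → d_rh = R√(Δφ²+q²Δλ²) = 5066.7 nmi
Excess = (5066.7 − 4837.0) / 4837.0 = 229.7 / 4837.0 = 4.749% ≈ 4.7%

4.7%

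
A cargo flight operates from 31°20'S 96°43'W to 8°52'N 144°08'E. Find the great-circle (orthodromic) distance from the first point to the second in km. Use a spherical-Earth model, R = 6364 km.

13265 km

Haversine: a = sin²(Δφ/2)+cos φ₁ cos φ₂ sin²(Δλ/2) = 0.74562;  σ = 2·atan2(√a,√(1−a))
σ = 119.422° → d = Rσ = 6364·2.08431 = 13265 km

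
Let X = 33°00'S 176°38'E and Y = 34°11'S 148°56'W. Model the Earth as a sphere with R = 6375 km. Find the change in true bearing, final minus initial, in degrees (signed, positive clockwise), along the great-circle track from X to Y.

At departure: θ₁ = atan2(sin Δλ cos φ₂, cos φ₁ sin φ₂ − sin φ₁ cos φ₂ cos Δλ) = 102.02°
At arrival: θ₂ = atan2(sin Δλ cos φ₁, −cos φ₂ sin φ₁ + sin φ₂ cos φ₁ cos Δλ) = 82.56°
Δθ = θ₂ − θ₁ = -19.5°

-19.5°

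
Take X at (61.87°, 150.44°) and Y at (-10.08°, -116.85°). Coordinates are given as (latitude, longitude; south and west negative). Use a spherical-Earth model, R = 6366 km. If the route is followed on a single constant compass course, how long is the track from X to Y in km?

Rhumb course C = atan2(Δλ, Δψ) with Δψ = ln[tan(π/4+φ₂/2)/tan(π/4+φ₁/2)] = -1.5610, Δλ = +1.6181 → C = 133.97°
d = R·|Δφ| / |cos C| = 6366·1.25576 / 0.69430 = 11514 km

11514 km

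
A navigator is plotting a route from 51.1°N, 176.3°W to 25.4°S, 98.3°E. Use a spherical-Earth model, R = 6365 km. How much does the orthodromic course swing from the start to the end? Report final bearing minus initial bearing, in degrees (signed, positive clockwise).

-29.3°

At departure: θ₁ = atan2(sin Δλ cos φ₂, cos φ₁ sin φ₂ − sin φ₁ cos φ₂ cos Δλ) = 250.11°
At arrival: θ₂ = atan2(sin Δλ cos φ₁, −cos φ₂ sin φ₁ + sin φ₂ cos φ₁ cos Δλ) = 220.82°
Δθ = θ₂ − θ₁ = -29.3°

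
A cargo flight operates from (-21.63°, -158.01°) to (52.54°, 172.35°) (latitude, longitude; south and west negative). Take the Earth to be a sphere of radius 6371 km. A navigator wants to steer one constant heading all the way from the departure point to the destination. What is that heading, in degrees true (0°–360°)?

340.6°

Meridional parts: M(φ₁)=-0.3868, M(φ₂)=+1.0816 → ΔM = +1.4684;  Δλ = -0.5173 rad
tan C = Δλ / ΔM = -0.3523 → C = 340.59°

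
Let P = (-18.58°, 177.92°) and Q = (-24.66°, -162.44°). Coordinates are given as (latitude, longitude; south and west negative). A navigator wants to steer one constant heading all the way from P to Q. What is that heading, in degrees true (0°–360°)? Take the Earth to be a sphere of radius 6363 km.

108.4°

Δψ = ln[tan(π/4+φ₂/2)/tan(π/4+φ₁/2)] = -0.1142
Δλ = +0.3428 rad (taken the short way round)
course = atan2(Δλ, Δψ) = 108.43°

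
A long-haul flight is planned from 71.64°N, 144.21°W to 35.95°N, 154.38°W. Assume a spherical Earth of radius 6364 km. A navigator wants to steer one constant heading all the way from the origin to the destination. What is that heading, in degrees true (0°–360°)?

Meridional parts: M(φ₁)=+1.8226, M(φ₂)=+0.6732 → ΔM = -1.1494;  Δλ = -0.1775 rad
tan C = Δλ / ΔM = +0.1544 → C = 188.78°

188.8°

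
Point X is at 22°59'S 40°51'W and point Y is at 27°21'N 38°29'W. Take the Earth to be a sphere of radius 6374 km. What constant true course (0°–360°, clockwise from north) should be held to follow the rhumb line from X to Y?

Δψ = ln[tan(π/4+φ₂/2)/tan(π/4+φ₁/2)] = +0.9089
Δλ = +0.0413 rad (taken the short way round)
course = atan2(Δλ, Δψ) = 2.60°

2.6°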